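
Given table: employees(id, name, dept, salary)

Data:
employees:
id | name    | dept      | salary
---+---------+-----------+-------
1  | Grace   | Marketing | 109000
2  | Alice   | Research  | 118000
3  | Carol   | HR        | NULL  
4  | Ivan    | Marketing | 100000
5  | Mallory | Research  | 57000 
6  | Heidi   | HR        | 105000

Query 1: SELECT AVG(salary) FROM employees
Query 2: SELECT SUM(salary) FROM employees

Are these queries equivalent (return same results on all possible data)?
No, not equivalent

Query 1 returns: [(97800.0,)]
Query 2 returns: [(489000,)]

Reason: AVG vs SUM give different aggregate values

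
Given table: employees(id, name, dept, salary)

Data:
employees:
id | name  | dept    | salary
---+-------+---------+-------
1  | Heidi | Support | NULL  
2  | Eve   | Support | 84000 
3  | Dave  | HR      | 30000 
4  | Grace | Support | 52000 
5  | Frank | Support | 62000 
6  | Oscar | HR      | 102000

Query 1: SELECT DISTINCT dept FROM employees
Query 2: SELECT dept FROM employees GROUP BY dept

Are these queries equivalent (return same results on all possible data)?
Yes, equivalent

Both queries return: [('HR',), ('Support',)]

Reason: Both get unique depts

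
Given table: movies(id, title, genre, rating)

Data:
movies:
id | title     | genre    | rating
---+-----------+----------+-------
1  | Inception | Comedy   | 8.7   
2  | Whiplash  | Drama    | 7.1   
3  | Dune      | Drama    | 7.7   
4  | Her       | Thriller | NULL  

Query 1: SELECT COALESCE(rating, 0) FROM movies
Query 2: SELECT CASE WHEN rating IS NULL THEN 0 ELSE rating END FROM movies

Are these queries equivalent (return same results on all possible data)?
Yes, equivalent

Both queries return: [(0,), (7.1,), (7.7,), (8.7,)]

Reason: COALESCE vs CASE for NULL handling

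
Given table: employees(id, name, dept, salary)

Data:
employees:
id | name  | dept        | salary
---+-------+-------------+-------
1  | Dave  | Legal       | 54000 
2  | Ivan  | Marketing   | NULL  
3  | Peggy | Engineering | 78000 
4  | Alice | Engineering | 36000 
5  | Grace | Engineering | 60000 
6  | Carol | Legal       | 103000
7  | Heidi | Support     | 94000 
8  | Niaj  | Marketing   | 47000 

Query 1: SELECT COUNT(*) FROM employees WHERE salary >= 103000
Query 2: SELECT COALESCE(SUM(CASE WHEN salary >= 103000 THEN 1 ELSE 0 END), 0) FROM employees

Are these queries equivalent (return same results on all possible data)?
Yes, equivalent

Both queries return: [(1,)]

Reason: COUNT with WHERE vs conditional SUM (COALESCE handles empty-table NULL)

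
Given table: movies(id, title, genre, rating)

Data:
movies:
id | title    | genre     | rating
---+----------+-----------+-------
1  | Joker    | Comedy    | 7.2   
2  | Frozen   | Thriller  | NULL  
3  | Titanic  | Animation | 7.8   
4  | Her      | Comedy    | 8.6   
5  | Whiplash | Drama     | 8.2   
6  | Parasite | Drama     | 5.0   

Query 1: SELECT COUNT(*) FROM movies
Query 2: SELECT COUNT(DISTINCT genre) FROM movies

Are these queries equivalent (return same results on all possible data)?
No, not equivalent

Query 1 returns: [(6,)]
Query 2 returns: [(4,)]

Reason: COUNT(*) counts rows, COUNT(DISTINCT genre) counts unique genres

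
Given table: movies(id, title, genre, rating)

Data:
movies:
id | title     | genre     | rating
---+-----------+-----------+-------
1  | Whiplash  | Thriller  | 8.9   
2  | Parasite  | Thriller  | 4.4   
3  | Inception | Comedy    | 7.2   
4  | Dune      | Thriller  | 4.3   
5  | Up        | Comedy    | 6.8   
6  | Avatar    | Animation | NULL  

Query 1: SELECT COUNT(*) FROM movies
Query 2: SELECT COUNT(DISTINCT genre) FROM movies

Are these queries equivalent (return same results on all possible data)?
No, not equivalent

Query 1 returns: [(6,)]
Query 2 returns: [(3,)]

Reason: COUNT(*) counts rows, COUNT(DISTINCT genre) counts unique genres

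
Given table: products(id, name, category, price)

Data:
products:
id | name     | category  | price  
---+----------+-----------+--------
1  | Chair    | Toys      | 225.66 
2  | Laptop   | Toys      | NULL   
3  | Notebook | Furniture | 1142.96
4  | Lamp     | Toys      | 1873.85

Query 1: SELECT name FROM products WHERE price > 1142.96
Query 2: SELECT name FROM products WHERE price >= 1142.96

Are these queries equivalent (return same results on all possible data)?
No, not equivalent

Query 1 returns: [('Lamp',)]
Query 2 returns: [('Notebook',), ('Lamp',)]

Reason: > vs >= gives different results when price = 1142.96 exists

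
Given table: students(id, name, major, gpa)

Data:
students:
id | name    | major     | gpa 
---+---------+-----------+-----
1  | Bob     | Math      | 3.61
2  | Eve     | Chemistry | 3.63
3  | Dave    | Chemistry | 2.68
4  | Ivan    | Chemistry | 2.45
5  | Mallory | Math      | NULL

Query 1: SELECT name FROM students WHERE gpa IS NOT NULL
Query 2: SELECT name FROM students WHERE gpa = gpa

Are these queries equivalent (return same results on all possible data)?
Yes, equivalent

Both queries return: [('Bob',), ('Dave',), ('Eve',), ('Ivan',)]

Reason: IS NOT NULL vs self-equality (both exclude NULLs)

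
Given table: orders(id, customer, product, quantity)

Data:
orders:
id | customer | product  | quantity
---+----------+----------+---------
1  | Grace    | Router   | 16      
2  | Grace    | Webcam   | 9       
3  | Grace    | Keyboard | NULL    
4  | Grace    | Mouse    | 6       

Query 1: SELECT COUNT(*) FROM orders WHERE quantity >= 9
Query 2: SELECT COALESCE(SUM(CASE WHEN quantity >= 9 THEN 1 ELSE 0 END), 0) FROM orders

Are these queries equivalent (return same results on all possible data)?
Yes, equivalent

Both queries return: [(2,)]

Reason: COUNT with WHERE vs conditional SUM (COALESCE handles empty-table NULL)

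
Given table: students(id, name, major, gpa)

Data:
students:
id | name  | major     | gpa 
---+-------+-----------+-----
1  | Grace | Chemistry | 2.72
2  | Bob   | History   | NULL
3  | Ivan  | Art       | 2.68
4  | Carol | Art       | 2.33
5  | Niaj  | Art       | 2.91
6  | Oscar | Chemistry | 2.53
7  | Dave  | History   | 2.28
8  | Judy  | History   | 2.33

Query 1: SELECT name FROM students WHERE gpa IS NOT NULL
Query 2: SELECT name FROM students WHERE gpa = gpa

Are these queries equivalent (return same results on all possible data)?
Yes, equivalent

Both queries return: [('Carol',), ('Dave',), ('Grace',), ('Ivan',), ('Judy',), ('Niaj',), ('Oscar',)]

Reason: IS NOT NULL vs self-equality (both exclude NULLs)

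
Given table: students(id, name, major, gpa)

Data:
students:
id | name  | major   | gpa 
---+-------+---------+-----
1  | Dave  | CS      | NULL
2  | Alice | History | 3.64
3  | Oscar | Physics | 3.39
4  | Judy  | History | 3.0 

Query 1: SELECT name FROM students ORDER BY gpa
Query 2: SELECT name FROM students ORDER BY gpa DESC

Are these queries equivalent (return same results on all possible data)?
No, not equivalent

Query 1 returns: [('Dave',), ('Judy',), ('Oscar',), ('Alice',)]
Query 2 returns: [('Alice',), ('Oscar',), ('Judy',), ('Dave',)]

Reason: ASC vs DESC gives opposite ordering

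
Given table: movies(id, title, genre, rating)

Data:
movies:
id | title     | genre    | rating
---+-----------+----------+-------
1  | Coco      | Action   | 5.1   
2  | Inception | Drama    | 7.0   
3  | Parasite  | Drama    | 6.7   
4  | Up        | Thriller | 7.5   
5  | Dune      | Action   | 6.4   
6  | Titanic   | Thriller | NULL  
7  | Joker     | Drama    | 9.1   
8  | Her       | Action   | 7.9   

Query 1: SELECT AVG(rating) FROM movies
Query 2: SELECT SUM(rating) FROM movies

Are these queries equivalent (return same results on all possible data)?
No, not equivalent

Query 1 returns: [(7.1000000000000005,)]
Query 2 returns: [(49.7,)]

Reason: AVG vs SUM give different aggregate values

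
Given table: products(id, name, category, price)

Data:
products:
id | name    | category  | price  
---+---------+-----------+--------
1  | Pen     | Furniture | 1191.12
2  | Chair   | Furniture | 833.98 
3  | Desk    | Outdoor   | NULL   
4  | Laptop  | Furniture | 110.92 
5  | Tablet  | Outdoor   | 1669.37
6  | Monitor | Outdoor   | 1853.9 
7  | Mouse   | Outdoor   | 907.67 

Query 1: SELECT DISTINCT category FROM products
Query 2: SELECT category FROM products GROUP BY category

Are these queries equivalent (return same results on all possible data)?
Yes, equivalent

Both queries return: [('Furniture',), ('Outdoor',)]

Reason: Both get unique categorys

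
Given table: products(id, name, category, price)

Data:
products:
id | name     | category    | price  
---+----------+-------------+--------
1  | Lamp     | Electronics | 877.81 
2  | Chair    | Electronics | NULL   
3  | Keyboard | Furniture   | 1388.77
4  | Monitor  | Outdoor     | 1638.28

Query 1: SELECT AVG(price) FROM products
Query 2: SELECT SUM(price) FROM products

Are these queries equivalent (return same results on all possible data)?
No, not equivalent

Query 1 returns: [(1301.62,)]
Query 2 returns: [(3904.8599999999997,)]

Reason: AVG vs SUM give different aggregate values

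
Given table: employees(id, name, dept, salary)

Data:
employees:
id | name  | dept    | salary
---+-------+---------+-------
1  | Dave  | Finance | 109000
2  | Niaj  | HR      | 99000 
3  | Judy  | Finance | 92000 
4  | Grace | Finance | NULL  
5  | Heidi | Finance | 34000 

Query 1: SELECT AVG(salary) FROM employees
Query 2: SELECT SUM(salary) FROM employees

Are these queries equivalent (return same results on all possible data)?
No, not equivalent

Query 1 returns: [(83500.0,)]
Query 2 returns: [(334000,)]

Reason: AVG vs SUM give different aggregate values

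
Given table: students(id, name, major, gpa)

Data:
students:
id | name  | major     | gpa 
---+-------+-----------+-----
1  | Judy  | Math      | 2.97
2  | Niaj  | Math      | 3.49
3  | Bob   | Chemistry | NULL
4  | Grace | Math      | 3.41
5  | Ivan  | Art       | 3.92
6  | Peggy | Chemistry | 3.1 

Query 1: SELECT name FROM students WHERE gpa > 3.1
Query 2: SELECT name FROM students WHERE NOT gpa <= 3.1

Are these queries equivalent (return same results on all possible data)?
Yes, equivalent

Both queries return: [('Grace',), ('Ivan',), ('Niaj',)]

Reason: Both filter gpa > 3.1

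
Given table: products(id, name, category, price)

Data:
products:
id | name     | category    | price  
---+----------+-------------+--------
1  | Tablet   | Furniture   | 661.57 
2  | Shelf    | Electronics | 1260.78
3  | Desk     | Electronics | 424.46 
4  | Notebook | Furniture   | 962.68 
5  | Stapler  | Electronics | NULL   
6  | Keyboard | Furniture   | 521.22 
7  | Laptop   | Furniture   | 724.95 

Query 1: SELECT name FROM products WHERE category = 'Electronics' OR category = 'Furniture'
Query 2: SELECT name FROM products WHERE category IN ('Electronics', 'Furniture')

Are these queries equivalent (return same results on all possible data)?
Yes, equivalent

Both queries return: [('Desk',), ('Keyboard',), ('Laptop',), ('Notebook',), ('Shelf',), ('Stapler',), ('Tablet',)]

Reason: OR vs IN are equivalent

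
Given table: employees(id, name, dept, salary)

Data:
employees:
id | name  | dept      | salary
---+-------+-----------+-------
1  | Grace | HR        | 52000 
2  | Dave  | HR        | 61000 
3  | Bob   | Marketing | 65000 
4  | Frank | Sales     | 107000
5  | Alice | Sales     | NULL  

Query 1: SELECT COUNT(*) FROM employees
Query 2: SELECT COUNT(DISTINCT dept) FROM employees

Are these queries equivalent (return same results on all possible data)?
No, not equivalent

Query 1 returns: [(5,)]
Query 2 returns: [(3,)]

Reason: COUNT(*) counts rows, COUNT(DISTINCT dept) counts unique depts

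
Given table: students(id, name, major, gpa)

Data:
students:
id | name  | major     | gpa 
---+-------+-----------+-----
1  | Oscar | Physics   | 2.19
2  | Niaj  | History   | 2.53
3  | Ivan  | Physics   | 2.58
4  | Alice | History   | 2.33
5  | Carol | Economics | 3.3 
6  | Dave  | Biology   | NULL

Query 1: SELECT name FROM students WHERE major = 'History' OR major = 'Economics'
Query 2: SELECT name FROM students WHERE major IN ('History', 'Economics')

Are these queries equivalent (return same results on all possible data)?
Yes, equivalent

Both queries return: [('Alice',), ('Carol',), ('Niaj',)]

Reason: OR vs IN are equivalent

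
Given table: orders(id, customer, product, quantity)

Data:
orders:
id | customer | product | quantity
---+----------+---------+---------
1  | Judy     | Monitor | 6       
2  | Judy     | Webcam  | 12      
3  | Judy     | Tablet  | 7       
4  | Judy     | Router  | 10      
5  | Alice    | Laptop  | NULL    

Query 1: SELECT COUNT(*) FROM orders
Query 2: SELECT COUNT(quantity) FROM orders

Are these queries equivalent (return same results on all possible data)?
No, not equivalent

Query 1 returns: [(5,)]
Query 2 returns: [(4,)]

Reason: COUNT(*) includes NULLs, COUNT(column) excludes them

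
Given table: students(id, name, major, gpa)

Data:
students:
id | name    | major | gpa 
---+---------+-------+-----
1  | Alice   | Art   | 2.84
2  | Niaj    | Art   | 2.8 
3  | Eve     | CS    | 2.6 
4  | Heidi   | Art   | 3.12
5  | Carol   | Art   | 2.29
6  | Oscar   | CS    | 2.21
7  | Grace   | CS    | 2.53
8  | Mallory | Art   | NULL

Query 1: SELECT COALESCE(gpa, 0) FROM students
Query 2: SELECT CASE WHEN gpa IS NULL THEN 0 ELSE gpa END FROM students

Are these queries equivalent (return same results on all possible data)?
Yes, equivalent

Both queries return: [(0,), (2.21,), (2.29,), (2.53,), (2.6,), (2.8,), (2.84,), (3.12,)]

Reason: COALESCE vs CASE for NULL handling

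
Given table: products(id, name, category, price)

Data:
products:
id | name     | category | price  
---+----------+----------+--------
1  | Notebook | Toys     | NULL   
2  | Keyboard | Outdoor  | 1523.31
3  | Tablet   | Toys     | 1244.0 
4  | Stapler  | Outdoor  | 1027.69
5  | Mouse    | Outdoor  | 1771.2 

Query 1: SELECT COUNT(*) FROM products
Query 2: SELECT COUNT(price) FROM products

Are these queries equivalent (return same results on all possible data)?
No, not equivalent

Query 1 returns: [(5,)]
Query 2 returns: [(4,)]

Reason: COUNT(*) includes NULLs, COUNT(column) excludes them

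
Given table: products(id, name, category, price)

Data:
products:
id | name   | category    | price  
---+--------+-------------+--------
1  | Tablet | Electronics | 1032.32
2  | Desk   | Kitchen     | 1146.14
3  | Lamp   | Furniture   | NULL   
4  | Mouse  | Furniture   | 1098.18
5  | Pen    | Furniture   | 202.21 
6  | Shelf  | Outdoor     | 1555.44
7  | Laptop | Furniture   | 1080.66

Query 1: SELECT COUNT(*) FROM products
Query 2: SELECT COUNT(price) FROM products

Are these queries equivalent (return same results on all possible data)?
No, not equivalent

Query 1 returns: [(7,)]
Query 2 returns: [(6,)]

Reason: COUNT(*) includes NULLs, COUNT(column) excludes them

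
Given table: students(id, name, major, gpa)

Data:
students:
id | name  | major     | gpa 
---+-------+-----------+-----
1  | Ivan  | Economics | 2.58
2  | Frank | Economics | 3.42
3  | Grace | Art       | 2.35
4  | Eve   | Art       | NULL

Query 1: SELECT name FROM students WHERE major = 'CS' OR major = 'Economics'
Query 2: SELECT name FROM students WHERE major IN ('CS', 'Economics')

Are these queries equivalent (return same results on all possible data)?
Yes, equivalent

Both queries return: [('Frank',), ('Ivan',)]

Reason: OR vs IN are equivalent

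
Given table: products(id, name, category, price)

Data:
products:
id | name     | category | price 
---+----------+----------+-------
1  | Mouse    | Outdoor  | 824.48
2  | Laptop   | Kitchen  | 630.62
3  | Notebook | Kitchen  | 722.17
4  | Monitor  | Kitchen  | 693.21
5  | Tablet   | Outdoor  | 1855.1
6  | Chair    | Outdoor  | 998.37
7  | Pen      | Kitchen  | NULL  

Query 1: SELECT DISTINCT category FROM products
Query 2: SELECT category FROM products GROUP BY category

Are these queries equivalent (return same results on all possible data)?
Yes, equivalent

Both queries return: [('Kitchen',), ('Outdoor',)]

Reason: Both get unique categorys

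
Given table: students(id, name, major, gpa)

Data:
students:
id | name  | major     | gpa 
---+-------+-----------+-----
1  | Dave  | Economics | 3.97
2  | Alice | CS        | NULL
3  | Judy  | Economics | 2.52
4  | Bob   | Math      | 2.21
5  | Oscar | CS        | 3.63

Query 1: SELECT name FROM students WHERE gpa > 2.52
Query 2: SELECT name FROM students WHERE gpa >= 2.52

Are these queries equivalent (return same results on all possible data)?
No, not equivalent

Query 1 returns: [('Dave',), ('Oscar',)]
Query 2 returns: [('Dave',), ('Judy',), ('Oscar',)]

Reason: > vs >= gives different results when gpa = 2.52 exists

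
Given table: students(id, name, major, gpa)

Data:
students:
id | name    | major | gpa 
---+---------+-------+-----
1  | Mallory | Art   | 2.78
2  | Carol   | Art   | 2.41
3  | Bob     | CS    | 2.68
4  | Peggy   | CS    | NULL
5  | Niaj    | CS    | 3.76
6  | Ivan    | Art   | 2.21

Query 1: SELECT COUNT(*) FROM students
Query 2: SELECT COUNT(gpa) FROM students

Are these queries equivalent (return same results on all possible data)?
No, not equivalent

Query 1 returns: [(6,)]
Query 2 returns: [(5,)]

Reason: COUNT(*) includes NULLs, COUNT(column) excludes them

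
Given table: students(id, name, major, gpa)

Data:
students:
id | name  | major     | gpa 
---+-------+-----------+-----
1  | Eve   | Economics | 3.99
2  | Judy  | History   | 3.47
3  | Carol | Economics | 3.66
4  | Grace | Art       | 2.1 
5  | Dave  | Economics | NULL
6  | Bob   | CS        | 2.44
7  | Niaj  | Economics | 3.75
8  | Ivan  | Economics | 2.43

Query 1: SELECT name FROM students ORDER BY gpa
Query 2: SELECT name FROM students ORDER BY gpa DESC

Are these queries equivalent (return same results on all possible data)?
No, not equivalent

Query 1 returns: [('Dave',), ('Grace',), ('Ivan',), ('Bob',), ('Judy',), ('Carol',), ('Niaj',), ('Eve',)]
Query 2 returns: [('Eve',), ('Niaj',), ('Carol',), ('Judy',), ('Bob',), ('Ivan',), ('Grace',), ('Dave',)]

Reason: ASC vs DESC gives opposite ordering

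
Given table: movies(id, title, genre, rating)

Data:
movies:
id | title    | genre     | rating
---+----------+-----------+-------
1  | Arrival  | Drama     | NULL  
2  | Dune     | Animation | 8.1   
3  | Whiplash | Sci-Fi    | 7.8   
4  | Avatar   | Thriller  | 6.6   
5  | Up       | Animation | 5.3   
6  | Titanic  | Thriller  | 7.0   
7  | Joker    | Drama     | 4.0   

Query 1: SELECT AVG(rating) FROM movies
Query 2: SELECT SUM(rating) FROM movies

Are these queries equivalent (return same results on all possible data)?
No, not equivalent

Query 1 returns: [(6.466666666666666,)]
Query 2 returns: [(38.8,)]

Reason: AVG vs SUM give different aggregate values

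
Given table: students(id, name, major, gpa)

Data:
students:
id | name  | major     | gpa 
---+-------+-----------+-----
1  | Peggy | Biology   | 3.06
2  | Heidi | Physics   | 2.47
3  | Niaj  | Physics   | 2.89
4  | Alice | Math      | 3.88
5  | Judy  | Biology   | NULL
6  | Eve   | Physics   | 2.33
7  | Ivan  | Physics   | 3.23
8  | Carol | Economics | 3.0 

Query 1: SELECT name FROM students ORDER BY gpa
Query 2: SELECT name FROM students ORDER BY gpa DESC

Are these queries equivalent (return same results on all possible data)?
No, not equivalent

Query 1 returns: [('Judy',), ('Eve',), ('Heidi',), ('Niaj',), ('Carol',), ('Peggy',), ('Ivan',), ('Alice',)]
Query 2 returns: [('Alice',), ('Ivan',), ('Peggy',), ('Carol',), ('Niaj',), ('Heidi',), ('Eve',), ('Judy',)]

Reason: ASC vs DESC gives opposite ordering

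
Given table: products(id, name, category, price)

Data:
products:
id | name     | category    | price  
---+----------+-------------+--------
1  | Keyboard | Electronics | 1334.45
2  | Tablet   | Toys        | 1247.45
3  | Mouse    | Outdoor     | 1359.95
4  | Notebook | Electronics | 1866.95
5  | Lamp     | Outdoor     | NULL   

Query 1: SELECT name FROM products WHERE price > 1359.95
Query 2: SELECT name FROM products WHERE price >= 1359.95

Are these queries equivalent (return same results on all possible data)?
No, not equivalent

Query 1 returns: [('Notebook',)]
Query 2 returns: [('Mouse',), ('Notebook',)]

Reason: > vs >= gives different results when price = 1359.95 exists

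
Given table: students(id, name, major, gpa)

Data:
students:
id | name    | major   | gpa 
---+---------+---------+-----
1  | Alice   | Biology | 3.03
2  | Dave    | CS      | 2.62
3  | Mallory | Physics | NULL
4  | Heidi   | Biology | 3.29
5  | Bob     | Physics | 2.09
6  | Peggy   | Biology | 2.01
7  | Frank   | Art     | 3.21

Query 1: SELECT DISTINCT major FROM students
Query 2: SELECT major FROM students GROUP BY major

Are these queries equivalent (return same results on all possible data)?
Yes, equivalent

Both queries return: [('Art',), ('Biology',), ('CS',), ('Physics',)]

Reason: Both get unique majors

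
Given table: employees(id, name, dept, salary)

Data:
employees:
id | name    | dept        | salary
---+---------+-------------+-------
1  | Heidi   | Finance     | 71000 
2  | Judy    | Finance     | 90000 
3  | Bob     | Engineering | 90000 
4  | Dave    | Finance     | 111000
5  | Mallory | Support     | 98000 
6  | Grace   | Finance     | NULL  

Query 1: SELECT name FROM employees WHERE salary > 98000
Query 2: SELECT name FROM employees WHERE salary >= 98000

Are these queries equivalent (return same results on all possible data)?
No, not equivalent

Query 1 returns: [('Dave',)]
Query 2 returns: [('Dave',), ('Mallory',)]

Reason: > vs >= gives different results when salary = 98000 exists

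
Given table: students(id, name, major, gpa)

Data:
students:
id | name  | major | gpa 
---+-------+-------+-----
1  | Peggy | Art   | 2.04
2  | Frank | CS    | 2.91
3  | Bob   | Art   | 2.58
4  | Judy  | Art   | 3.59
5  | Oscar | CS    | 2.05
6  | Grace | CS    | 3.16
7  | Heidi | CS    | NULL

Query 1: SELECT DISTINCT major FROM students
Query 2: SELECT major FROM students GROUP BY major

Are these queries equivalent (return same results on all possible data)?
Yes, equivalent

Both queries return: [('Art',), ('CS',)]

Reason: Both get unique majors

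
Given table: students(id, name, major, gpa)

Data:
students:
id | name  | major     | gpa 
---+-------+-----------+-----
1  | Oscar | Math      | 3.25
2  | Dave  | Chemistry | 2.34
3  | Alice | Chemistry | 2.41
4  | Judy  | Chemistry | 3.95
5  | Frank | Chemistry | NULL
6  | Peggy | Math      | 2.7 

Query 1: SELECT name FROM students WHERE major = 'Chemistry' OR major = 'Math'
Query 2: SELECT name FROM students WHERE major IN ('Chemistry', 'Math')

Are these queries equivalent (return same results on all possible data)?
Yes, equivalent

Both queries return: [('Alice',), ('Dave',), ('Frank',), ('Judy',), ('Oscar',), ('Peggy',)]

Reason: OR vs IN are equivalent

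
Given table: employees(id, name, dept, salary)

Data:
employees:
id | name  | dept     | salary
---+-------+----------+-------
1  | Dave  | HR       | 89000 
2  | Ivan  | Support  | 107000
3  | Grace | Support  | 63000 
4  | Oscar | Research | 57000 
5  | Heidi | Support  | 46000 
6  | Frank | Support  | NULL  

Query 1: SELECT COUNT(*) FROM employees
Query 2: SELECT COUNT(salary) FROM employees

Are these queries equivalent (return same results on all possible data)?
No, not equivalent

Query 1 returns: [(6,)]
Query 2 returns: [(5,)]

Reason: COUNT(*) includes NULLs, COUNT(column) excludes them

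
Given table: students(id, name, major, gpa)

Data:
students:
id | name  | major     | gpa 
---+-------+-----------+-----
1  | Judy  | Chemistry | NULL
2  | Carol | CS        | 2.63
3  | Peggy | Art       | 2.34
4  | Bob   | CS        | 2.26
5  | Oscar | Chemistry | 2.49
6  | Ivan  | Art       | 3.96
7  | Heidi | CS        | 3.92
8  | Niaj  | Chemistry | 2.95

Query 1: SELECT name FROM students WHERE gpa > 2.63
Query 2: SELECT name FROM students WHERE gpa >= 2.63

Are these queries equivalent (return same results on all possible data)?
No, not equivalent

Query 1 returns: [('Ivan',), ('Heidi',), ('Niaj',)]
Query 2 returns: [('Carol',), ('Ivan',), ('Heidi',), ('Niaj',)]

Reason: > vs >= gives different results when gpa = 2.63 exists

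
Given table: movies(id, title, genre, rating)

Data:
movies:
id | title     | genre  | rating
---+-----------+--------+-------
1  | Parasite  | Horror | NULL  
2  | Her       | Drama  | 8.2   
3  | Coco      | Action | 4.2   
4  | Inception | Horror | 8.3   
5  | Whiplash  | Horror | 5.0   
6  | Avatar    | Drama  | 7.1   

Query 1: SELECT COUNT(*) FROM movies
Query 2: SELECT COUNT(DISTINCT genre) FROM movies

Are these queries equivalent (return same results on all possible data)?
No, not equivalent

Query 1 returns: [(6,)]
Query 2 returns: [(3,)]

Reason: COUNT(*) counts rows, COUNT(DISTINCT genre) counts unique genres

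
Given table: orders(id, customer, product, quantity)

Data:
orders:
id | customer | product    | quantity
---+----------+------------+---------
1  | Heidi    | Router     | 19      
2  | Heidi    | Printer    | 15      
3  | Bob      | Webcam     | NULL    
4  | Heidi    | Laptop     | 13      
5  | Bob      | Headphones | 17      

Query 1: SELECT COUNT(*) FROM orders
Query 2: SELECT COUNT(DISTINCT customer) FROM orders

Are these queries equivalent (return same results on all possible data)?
No, not equivalent

Query 1 returns: [(5,)]
Query 2 returns: [(2,)]

Reason: COUNT(*) counts rows, COUNT(DISTINCT customer) counts unique customers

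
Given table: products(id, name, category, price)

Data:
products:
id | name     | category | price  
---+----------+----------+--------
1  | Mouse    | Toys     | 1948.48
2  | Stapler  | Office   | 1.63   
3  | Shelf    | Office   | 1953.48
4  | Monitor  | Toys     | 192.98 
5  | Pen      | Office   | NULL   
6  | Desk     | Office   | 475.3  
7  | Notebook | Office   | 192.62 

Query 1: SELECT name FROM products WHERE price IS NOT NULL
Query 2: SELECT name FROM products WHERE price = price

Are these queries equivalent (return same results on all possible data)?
Yes, equivalent

Both queries return: [('Desk',), ('Monitor',), ('Mouse',), ('Notebook',), ('Shelf',), ('Stapler',)]

Reason: IS NOT NULL vs self-equality (both exclude NULLs)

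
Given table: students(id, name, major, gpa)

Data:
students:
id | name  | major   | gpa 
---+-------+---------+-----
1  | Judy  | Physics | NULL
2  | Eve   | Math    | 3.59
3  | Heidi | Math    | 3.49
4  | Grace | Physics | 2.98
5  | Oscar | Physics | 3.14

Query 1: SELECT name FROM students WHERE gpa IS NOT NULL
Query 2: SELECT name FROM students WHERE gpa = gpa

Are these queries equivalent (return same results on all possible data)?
Yes, equivalent

Both queries return: [('Eve',), ('Grace',), ('Heidi',), ('Oscar',)]

Reason: IS NOT NULL vs self-equality (both exclude NULLs)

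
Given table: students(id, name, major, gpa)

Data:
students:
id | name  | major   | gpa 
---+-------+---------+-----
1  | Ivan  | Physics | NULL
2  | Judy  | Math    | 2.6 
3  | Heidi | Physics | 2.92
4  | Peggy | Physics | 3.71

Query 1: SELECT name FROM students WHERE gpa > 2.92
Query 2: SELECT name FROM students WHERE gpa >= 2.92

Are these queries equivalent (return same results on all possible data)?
No, not equivalent

Query 1 returns: [('Peggy',)]
Query 2 returns: [('Heidi',), ('Peggy',)]

Reason: > vs >= gives different results when gpa = 2.92 exists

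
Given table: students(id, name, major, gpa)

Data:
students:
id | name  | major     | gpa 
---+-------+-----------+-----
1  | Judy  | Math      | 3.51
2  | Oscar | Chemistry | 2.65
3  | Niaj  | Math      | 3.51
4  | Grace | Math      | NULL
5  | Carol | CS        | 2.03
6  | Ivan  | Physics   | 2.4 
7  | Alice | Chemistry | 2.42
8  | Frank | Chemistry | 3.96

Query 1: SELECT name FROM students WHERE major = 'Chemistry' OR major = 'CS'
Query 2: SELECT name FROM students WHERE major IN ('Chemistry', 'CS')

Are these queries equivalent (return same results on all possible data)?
Yes, equivalent

Both queries return: [('Alice',), ('Carol',), ('Frank',), ('Oscar',)]

Reason: OR vs IN are equivalent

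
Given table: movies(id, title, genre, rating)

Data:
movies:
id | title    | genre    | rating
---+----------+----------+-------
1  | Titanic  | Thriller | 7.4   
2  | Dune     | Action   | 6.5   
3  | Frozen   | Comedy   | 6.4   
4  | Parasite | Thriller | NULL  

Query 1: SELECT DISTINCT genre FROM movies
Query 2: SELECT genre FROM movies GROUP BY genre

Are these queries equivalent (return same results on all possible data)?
Yes, equivalent

Both queries return: [('Action',), ('Comedy',), ('Thriller',)]

Reason: Both get unique genres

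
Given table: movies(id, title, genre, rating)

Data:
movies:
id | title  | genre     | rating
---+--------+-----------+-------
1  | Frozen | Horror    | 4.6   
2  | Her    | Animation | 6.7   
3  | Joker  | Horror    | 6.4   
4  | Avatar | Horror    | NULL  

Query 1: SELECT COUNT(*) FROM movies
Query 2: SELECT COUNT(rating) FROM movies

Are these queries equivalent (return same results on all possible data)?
No, not equivalent

Query 1 returns: [(4,)]
Query 2 returns: [(3,)]

Reason: COUNT(*) includes NULLs, COUNT(column) excludes them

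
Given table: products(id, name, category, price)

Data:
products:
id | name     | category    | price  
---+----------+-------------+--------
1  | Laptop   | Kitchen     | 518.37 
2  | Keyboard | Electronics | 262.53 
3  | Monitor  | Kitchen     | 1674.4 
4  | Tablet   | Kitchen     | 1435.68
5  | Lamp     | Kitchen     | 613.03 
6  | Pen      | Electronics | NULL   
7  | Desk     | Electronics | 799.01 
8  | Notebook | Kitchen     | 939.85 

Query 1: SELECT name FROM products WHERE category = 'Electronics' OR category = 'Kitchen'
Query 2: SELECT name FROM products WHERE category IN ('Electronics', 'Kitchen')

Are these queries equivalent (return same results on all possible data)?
Yes, equivalent

Both queries return: [('Desk',), ('Keyboard',), ('Lamp',), ('Laptop',), ('Monitor',), ('Notebook',), ('Pen',), ('Tablet',)]

Reason: OR vs IN are equivalent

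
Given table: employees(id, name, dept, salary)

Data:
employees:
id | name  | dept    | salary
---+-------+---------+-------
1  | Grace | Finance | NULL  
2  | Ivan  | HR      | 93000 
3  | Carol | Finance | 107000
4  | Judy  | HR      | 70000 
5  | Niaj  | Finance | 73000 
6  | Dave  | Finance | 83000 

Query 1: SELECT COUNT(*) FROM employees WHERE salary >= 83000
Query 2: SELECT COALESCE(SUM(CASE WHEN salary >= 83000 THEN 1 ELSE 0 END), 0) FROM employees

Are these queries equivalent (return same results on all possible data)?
Yes, equivalent

Both queries return: [(3,)]

Reason: COUNT with WHERE vs conditional SUM (COALESCE handles empty-table NULL)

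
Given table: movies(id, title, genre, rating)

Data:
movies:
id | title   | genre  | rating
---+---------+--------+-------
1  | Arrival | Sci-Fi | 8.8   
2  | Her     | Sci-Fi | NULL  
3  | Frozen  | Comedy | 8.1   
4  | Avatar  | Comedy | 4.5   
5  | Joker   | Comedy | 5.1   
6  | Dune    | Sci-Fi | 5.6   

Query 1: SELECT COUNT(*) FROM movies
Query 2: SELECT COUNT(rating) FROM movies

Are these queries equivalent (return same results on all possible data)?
No, not equivalent

Query 1 returns: [(6,)]
Query 2 returns: [(5,)]

Reason: COUNT(*) includes NULLs, COUNT(column) excludes them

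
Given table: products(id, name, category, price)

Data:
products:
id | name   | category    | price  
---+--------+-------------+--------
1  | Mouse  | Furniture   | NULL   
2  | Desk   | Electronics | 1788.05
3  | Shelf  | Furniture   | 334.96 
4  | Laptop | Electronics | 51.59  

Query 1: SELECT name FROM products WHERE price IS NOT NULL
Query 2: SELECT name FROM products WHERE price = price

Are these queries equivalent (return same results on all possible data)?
Yes, equivalent

Both queries return: [('Desk',), ('Laptop',), ('Shelf',)]

Reason: IS NOT NULL vs self-equality (both exclude NULLs)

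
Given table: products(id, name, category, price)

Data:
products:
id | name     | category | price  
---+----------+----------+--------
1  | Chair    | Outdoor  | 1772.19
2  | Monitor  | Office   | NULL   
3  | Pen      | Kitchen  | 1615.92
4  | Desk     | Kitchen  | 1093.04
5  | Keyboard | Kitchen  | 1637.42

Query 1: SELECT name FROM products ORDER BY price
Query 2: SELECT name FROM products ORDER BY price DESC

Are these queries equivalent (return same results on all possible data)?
No, not equivalent

Query 1 returns: [('Monitor',), ('Desk',), ('Pen',), ('Keyboard',), ('Chair',)]
Query 2 returns: [('Chair',), ('Keyboard',), ('Pen',), ('Desk',), ('Monitor',)]

Reason: ASC vs DESC gives opposite ordering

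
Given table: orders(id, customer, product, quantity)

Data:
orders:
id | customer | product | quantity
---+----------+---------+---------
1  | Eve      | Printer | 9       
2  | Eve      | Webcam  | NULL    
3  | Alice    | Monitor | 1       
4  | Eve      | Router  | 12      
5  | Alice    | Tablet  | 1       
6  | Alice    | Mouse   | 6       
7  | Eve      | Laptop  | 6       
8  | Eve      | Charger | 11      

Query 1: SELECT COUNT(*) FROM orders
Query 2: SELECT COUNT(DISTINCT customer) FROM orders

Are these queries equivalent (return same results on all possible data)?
No, not equivalent

Query 1 returns: [(8,)]
Query 2 returns: [(2,)]

Reason: COUNT(*) counts rows, COUNT(DISTINCT customer) counts unique customers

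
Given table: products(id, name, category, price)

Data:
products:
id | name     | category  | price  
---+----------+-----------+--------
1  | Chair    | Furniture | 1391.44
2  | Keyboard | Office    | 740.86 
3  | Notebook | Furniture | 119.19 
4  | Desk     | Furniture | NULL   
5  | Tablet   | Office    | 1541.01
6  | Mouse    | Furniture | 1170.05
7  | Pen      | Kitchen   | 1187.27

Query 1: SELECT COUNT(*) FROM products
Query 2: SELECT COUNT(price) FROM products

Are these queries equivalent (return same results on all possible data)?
No, not equivalent

Query 1 returns: [(7,)]
Query 2 returns: [(6,)]

Reason: COUNT(*) includes NULLs, COUNT(column) excludes them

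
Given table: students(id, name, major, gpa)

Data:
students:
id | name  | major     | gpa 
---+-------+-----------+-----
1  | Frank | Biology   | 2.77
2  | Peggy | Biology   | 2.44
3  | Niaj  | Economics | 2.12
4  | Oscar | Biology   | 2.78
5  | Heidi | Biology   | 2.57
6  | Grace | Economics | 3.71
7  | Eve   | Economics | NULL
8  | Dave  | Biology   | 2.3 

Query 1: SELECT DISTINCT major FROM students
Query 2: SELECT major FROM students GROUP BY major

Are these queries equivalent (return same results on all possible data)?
Yes, equivalent

Both queries return: [('Biology',), ('Economics',)]

Reason: Both get unique majors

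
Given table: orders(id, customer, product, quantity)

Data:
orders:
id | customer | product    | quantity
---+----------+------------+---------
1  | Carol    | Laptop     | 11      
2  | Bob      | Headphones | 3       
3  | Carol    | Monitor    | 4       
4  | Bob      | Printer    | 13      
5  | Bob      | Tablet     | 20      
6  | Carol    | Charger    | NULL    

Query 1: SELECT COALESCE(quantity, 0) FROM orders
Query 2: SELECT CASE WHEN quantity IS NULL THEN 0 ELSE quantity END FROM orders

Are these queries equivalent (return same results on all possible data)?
Yes, equivalent

Both queries return: [(0,), (3,), (4,), (11,), (13,), (20,)]

Reason: COALESCE vs CASE for NULL handling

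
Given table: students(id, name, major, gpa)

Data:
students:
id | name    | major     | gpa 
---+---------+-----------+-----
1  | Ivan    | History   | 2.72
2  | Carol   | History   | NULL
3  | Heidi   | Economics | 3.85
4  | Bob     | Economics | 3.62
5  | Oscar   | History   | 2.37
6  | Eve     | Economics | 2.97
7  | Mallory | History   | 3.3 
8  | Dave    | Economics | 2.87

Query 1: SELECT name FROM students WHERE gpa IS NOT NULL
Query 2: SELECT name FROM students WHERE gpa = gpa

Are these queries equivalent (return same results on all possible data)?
Yes, equivalent

Both queries return: [('Bob',), ('Dave',), ('Eve',), ('Heidi',), ('Ivan',), ('Mallory',), ('Oscar',)]

Reason: IS NOT NULL vs self-equality (both exclude NULLs)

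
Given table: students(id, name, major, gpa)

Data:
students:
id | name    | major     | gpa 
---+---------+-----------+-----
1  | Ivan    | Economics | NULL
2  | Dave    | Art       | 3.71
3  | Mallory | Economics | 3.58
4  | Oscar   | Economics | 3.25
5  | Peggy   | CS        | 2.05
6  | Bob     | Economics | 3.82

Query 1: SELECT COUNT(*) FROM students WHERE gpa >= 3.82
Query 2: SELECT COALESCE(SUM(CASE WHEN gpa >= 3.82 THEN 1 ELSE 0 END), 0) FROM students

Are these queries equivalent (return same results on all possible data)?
Yes, equivalent

Both queries return: [(1,)]

Reason: COUNT with WHERE vs conditional SUM (COALESCE handles empty-table NULL)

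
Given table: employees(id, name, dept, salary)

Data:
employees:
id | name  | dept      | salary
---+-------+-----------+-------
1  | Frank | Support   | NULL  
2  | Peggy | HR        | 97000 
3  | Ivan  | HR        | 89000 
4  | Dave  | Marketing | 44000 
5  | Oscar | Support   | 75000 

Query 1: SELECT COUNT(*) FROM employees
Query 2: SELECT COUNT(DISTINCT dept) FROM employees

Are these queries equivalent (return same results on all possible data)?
No, not equivalent

Query 1 returns: [(5,)]
Query 2 returns: [(3,)]

Reason: COUNT(*) counts rows, COUNT(DISTINCT dept) counts unique depts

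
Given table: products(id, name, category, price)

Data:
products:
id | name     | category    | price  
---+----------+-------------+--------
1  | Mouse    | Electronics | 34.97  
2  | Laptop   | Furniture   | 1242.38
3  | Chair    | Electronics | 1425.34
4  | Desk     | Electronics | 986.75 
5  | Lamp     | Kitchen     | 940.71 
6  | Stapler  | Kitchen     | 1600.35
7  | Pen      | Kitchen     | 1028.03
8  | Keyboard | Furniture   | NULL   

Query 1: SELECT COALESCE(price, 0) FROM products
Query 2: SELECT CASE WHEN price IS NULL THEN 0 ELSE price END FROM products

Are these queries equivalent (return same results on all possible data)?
Yes, equivalent

Both queries return: [(0,), (34.97,), (940.71,), (986.75,), (1028.03,), (1242.38,), (1425.34,), (1600.35,)]

Reason: COALESCE vs CASE for NULL handling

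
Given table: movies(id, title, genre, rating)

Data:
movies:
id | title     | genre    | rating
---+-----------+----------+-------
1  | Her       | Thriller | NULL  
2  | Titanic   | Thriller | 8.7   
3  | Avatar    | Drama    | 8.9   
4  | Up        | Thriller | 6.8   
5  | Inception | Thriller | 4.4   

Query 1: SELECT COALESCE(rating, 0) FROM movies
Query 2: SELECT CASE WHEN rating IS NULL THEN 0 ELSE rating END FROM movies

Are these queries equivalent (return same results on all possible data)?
Yes, equivalent

Both queries return: [(0,), (4.4,), (6.8,), (8.7,), (8.9,)]

Reason: COALESCE vs CASE for NULL handling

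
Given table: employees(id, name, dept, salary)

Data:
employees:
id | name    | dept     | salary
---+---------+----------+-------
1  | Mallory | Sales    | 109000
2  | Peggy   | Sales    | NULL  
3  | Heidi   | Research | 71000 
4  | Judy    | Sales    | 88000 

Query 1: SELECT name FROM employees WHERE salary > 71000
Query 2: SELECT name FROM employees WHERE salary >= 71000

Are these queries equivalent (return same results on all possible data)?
No, not equivalent

Query 1 returns: [('Mallory',), ('Judy',)]
Query 2 returns: [('Mallory',), ('Heidi',), ('Judy',)]

Reason: > vs >= gives different results when salary = 71000 exists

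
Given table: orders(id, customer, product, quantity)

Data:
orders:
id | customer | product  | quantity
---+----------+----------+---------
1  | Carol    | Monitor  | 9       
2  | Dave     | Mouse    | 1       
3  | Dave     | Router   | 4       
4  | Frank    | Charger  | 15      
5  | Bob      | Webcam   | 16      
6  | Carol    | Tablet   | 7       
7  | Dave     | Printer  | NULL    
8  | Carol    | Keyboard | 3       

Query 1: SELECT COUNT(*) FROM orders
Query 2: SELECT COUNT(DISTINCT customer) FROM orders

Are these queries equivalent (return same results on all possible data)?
No, not equivalent

Query 1 returns: [(8,)]
Query 2 returns: [(4,)]

Reason: COUNT(*) counts rows, COUNT(DISTINCT customer) counts unique customers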